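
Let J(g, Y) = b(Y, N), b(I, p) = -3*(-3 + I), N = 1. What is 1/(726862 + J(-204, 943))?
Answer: 1/724042 ≈ 1.3811e-6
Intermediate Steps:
b(I, p) = 9 - 3*I
J(g, Y) = 9 - 3*Y
1/(726862 + J(-204, 943)) = 1/(726862 + (9 - 3*943)) = 1/(726862 + (9 - 2829)) = 1/(726862 - 2820) = 1/724042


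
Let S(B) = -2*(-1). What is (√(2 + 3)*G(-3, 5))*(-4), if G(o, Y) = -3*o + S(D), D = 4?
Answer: -44*√5 ≈ -98.387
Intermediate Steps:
S(B) = 2
G(o, Y) = 2 - 3*o (G(o, Y) = -3*o + 2 = 2 - 3*o)
(√(2 + 3)*G(-3, 5))*(-4) = (√(2 + 3)*(2 - 3*(-3)))*(-4) = (√5*(2 + 9))*(-4) = (√5*11)*(-4) = (11*√5)*(-4) = -44*√5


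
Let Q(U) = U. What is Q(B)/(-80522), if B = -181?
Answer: 181/80522 ≈ 0.0022478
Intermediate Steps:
Q(B)/(-80522) = -181/(-80522) = -181*(-1/80522) = 181/80522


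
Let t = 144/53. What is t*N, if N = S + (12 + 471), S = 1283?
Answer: 254304/53 ≈ 4798.2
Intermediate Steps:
t = 144/53 (t = 144*(1/53) = 144/53 ≈ 2.7170)
N = 1766 (N = 1283 + (12 + 471) = 1283 + 483 = 1766)
t*N = (144/53)*1766 = 254304/53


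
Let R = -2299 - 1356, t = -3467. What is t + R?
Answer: -7122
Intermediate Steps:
R = -3655
t + R = -3467 - 3655 = -7122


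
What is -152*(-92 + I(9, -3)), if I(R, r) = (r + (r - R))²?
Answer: -20216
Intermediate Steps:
I(R, r) = (-R + 2*r)²
-152*(-92 + I(9, -3)) = -152*(-92 + (9 - 2*(-3))²) = -152*(-92 + (9 + 6)²) = -152*(-92 + 15²) = -152*(-92 + 225) = -152*133 = -20216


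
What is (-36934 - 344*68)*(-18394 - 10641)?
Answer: 1751565410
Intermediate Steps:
(-36934 - 344*68)*(-18394 - 10641) = (-36934 - 23392)*(-29035) = -60326*(-29035) = 1751565410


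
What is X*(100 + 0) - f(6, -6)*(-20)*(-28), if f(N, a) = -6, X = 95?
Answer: 12860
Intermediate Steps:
X*(100 + 0) - f(6, -6)*(-20)*(-28) = 95*(100 + 0) - (-6*(-20))*(-28) = 95*100 - 120*(-28) = 9500 - 1*(-3360) = 9500 + 3360 = 12860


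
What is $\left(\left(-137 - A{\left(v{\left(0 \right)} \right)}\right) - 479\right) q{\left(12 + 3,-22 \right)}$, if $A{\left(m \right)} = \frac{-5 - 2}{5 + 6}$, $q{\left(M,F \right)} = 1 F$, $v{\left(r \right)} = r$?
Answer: $13538$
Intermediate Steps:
$q{\left(M,F \right)} = F$
$A{\left(m \right)} = - \frac{7}{11}$
$\left(\left(-137 - A{\left(v{\left(0 \right)} \right)}\right) - 479\right) q{\left(12 + 3,-22 \right)} = \left(\left(-137 - - \frac{7}{11}\right) - 479\right) \left(-22\right) = \left(\left(-137 + \frac{7}{11}\right) - 479\right) \left(-22\right) = \left(- \frac{1500}{11} - 479\right) \left(-22\right) = \left(- \frac{6769}{11}\right) \left(-22\right) = 13538$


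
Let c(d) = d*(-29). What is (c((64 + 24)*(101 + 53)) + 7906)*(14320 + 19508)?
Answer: -13027230456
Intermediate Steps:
c(d) = -29*d
(c((64 + 24)*(101 + 53)) + 7906)*(14320 + 19508) = (-29*(64 + 24)*(101 + 53) + 7906)*(14320 + 19508) = (-2552*154 + 7906)*33828 = (-29*13552 + 7906)*33828 = (-393008 + 7906)*33828 = -385102*33828 = -13027230456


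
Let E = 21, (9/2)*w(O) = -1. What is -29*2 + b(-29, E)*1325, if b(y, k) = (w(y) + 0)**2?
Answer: 602/81 ≈ 7.4321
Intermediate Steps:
w(O) = -2/9 (w(O) = (2/9)*(-1) = -2/9)
b(y, k) = 4/81 (b(y, k) = (-2/9 + 0)**2 = (-2/9)**2 = 4/81)
-29*2 + b(-29, E)*1325 = -29*2 + (4/81)*1325 = -58 + 5300/81 = 602/81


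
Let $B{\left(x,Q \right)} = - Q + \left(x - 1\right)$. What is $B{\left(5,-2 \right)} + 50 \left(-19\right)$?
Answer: $-944$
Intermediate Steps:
$B{\left(x,Q \right)} = -1 + x - Q$ ($B{\left(x,Q \right)} = - Q + \left(x - 1\right) = - Q + \left(-1 + x\right) = -1 + x - Q$)
$B{\left(5,-2 \right)} + 50 \left(-19\right) = \left(-1 + 5 - -2\right) + 50 \left(-19\right) = \left(-1 + 5 + 2\right) - 950 = 6 - 950 = -944$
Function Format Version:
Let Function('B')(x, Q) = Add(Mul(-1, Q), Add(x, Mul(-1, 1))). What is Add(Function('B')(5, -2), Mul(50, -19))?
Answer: -944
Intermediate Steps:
Function('B')(x, Q) = Add(-1, x, Mul(-1, Q)) (Function('B')(x, Q) = Add(Mul(-1, Q), Add(x, -1)) = Add(Mul(-1, Q), Add(-1, x)) = Add(-1, x, Mul(-1, Q)))
Add(Function('B')(5, -2), Mul(50, -19)) = Add(Add(-1, 5, Mul(-1, -2)), Mul(50, -19)) = Add(Add(-1, 5, 2), -950) = Add(6, -950) = -944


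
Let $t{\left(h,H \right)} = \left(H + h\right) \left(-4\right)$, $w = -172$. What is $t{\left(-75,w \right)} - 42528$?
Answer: $-41540$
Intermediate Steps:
$t{\left(h,H \right)} = - 4 H - 4 h$
$t{\left(-75,w \right)} - 42528 = \left(\left(-4\right) \left(-172\right) - -300\right) - 42528 = \left(688 + 300\right) - 42528 = 988 - 42528 = -41540$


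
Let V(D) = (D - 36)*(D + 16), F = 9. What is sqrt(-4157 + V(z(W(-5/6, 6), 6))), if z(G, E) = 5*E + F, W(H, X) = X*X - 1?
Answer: 2*I*sqrt(998) ≈ 63.182*I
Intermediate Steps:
W(H, X) = -1 + X**2 (W(H, X) = X**2 - 1 = -1 + X**2)
z(G, E) = 9 + 5*E (z(G, E) = 5*E + 9 = 9 + 5*E)
V(D) = (-36 + D)*(16 + D)
sqrt(-4157 + V(z(W(-5/6, 6), 6))) = sqrt(-4157 + (-576 + (9 + 5*6)**2 - 20*(9 + 5*6))) = sqrt(-4157 + (-576 + (9 + 30)**2 - 20*(9 + 30))) = sqrt(-4157 + (-576 + 39**2 - 20*39)) = sqrt(-4157 + (-576 + 1521 - 780)) = sqrt(-4157 + 165) = sqrt(-3992) = 2*I*sqrt(998)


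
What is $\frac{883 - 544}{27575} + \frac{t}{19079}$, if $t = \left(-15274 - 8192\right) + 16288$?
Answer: $- \frac{191465569}{526103425} \approx -0.36393$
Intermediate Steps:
$t = -7178$ ($t = -23466 + 16288 = -7178$)
$\frac{883 - 544}{27575} + \frac{t}{19079} = \frac{883 - 544}{27575} - \frac{7178}{19079} = \left(883 - 544\right) \frac{1}{27575} - \frac{7178}{19079} = 339 \cdot \frac{1}{27575} - \frac{7178}{19079} = \frac{339}{27575} - \frac{7178}{19079} = - \frac{191465569}{526103425}$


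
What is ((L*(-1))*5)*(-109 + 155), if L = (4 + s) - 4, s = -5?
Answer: 1150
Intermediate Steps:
L = -5 (L = (4 - 5) - 4 = -1 - 4 = -5)
((L*(-1))*5)*(-109 + 155) = (-5*(-1)*5)*(-109 + 155) = (5*5)*46 = 25*46 = 1150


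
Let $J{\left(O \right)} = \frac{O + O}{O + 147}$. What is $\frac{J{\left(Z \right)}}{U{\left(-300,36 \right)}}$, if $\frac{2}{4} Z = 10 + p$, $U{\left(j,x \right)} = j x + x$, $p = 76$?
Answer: $- \frac{86}{858429} \approx -0.00010018$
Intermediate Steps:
$U{\left(j,x \right)} = x + j x$
$Z = 172$ ($Z = 2 \left(10 + 76\right) = 2 \cdot 86 = 172$)
$J{\left(O \right)} = \frac{2 O}{147 + O}$
$\frac{J{\left(Z \right)}}{U{\left(-300,36 \right)}} = \frac{2 \cdot 172 \frac{1}{147 + 172}}{36 \left(1 - 300\right)} = \frac{2 \cdot 172 \cdot \frac{1}{319}}{36 \left(-299\right)} = \frac{2 \cdot 172 \cdot \frac{1}{319}}{-10764} = \frac{344}{319} \left(- \frac{1}{10764}\right) = - \frac{86}{858429}$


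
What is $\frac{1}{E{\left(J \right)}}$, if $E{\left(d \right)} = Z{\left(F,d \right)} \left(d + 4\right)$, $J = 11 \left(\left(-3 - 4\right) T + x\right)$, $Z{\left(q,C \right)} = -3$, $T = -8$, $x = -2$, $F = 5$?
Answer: $- \frac{1}{1794} \approx -0.00055741$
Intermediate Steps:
$J = 594$ ($J = 11 \left(\left(-3 - 4\right) \left(-8\right) - 2\right) = 11 \left(\left(-7\right) \left(-8\right) - 2\right) = 11 \left(56 - 2\right) = 11 \cdot 54 = 594$)
$E{\left(d \right)} = -12 - 3 d$ ($E{\left(d \right)} = - 3 \left(d + 4\right) = - 3 \left(4 + d\right) = -12 - 3 d$)
$\frac{1}{E{\left(J \right)}} = \frac{1}{-12 - 1782} = \frac{1}{-1794} = - \frac{1}{1794}$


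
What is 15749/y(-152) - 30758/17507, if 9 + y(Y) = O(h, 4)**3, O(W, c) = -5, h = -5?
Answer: -39977045/335134 ≈ -119.29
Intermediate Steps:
y(Y) = -134 (y(Y) = -9 + (-5)**3 = -9 - 125 = -134)
15749/y(-152) - 30758/17507 = 15749/(-134) - 30758/17507 = 15749*(-1/134) - 30758*1/17507 = -15749/134 - 4394/2501 = -39977045/335134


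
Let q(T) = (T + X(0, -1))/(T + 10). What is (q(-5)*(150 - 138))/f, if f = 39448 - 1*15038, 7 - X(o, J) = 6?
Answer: -24/61025 ≈ -0.00039328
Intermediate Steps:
X(o, J) = 1 (X(o, J) = 7 - 1*6 = 7 - 6 = 1)
f = 24410 (f = 39448 - 15038 = 24410)
q(T) = (1 + T)/(10 + T) (q(T) = (T + 1)/(T + 10) = (1 + T)/(10 + T))
(q(-5)*(150 - 138))/f = (((1 - 5)/(10 - 5))*(150 - 138))/24410 = ((-4/5)*12)*(1/24410) = (((⅕)*(-4))*12)*(1/24410) = -⅘*12*(1/24410) = -48/5*1/24410 = -24/61025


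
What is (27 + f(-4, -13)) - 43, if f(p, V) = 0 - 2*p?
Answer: -8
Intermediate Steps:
f(p, V) = -2*p (f(p, V) = 0 - 2*p = -2*p)
(27 + f(-4, -13)) - 43 = (27 - 2*(-4)) - 43 = (27 + 8) - 43 = 35 - 43 = -8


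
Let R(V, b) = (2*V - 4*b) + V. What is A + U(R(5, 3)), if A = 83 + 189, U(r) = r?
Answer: 275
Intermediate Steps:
R(V, b) = -4*b + 3*V (R(V, b) = (-4*b + 2*V) + V = -4*b + 3*V)
A = 272
A + U(R(5, 3)) = 272 + (-4*3 + 3*5) = 272 + (-12 + 15) = 272 + 3 = 275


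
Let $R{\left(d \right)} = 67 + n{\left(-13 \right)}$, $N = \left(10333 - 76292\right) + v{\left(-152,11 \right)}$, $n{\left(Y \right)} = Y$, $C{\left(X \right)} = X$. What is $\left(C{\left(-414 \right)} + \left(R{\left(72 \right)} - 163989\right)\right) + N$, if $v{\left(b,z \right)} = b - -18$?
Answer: $-230442$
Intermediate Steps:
$v{\left(b,z \right)} = 18 + b$ ($v{\left(b,z \right)} = b + 18 = 18 + b$)
$N = -66093$ ($N = \left(10333 - 76292\right) + \left(18 - 152\right) = -65959 - 134 = -66093$)
$R{\left(d \right)} = 54$ ($R{\left(d \right)} = 67 - 13 = 54$)
$\left(C{\left(-414 \right)} + \left(R{\left(72 \right)} - 163989\right)\right) + N = \left(-414 + \left(54 - 163989\right)\right) - 66093 = \left(-414 - 163935\right) - 66093 = -164349 - 66093 = -230442$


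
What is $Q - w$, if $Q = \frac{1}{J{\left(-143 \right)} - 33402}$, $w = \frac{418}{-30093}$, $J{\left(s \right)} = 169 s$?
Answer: $\frac{24033749}{1732423917} \approx 0.013873$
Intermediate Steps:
$w = - \frac{418}{30093}$ ($w = 418 \left(- \frac{1}{30093}\right) = - \frac{418}{30093} \approx -0.01389$)
$Q = - \frac{1}{57569}$ ($Q = \frac{1}{169 \left(-143\right) - 33402} = \frac{1}{-24167 - 33402} = \frac{1}{-57569} = - \frac{1}{57569} \approx -1.737 \cdot 10^{-5}$)
$Q - w = - \frac{1}{57569} - - \frac{418}{30093} = - \frac{1}{57569} + \frac{418}{30093} = \frac{24033749}{1732423917}$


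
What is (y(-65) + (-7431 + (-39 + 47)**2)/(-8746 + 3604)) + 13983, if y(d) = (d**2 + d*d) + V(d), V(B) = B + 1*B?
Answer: 114689393/5142 ≈ 22304.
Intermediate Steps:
V(B) = 2*B (V(B) = B + B = 2*B)
y(d) = 2*d + 2*d**2 (y(d) = (d**2 + d*d) + 2*d = (d**2 + d**2) + 2*d = 2*d**2 + 2*d = 2*d + 2*d**2)
(y(-65) + (-7431 + (-39 + 47)**2)/(-8746 + 3604)) + 13983 = (2*(-65)*(1 - 65) + (-7431 + (-39 + 47)**2)/(-8746 + 3604)) + 13983 = (2*(-65)*(-64) + (-7431 + 8**2)/(-5142)) + 13983 = (8320 + (-7431 + 64)*(-1/5142)) + 13983 = (8320 - 7367*(-1/5142)) + 13983 = (8320 + 7367/5142) + 13983 = 42788807/5142 + 13983 = 114689393/5142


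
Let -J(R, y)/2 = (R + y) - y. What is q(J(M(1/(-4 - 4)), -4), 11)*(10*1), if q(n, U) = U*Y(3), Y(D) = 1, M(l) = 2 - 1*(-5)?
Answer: 110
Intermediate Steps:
M(l) = 7 (M(l) = 2 + 5 = 7)
J(R, y) = -2*R (J(R, y) = -2*((R + y) - y) = -2*R)
q(n, U) = U (q(n, U) = U*1 = U)
q(J(M(1/(-4 - 4)), -4), 11)*(10*1) = 11*(10*1) = 11*10 = 110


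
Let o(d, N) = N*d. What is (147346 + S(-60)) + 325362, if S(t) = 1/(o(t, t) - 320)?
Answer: 1550482241/3280 ≈ 4.7271e+5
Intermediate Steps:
S(t) = 1/(-320 + t²) (S(t) = 1/(t*t - 320) = 1/(t² - 320) = 1/(-320 + t²))
(147346 + S(-60)) + 325362 = (147346 + 1/(-320 + (-60)²)) + 325362 = (147346 + 1/(-320 + 3600)) + 325362 = (147346 + 1/3280) + 325362 = 483294881/3280 + 325362 = 1550482241/3280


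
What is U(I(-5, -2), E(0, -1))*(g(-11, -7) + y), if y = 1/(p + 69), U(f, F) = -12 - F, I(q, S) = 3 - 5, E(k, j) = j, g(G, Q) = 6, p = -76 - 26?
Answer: -197/3 ≈ -65.667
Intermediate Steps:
p = -102
I(q, S) = -2
y = -1/33 (y = 1/(-102 + 69) = 1/(-33) = -1/33 ≈ -0.030303)
U(I(-5, -2), E(0, -1))*(g(-11, -7) + y) = (-12 - 1*(-1))*(6 - 1/33) = (-12 + 1)*(197/33) = -11*197/33 = -197/3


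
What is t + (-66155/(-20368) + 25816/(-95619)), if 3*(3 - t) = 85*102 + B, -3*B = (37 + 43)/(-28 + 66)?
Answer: -16849118368301/5842703376 ≈ -2883.8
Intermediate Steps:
B = -40/57 (B = -(37 + 43)/(3*(-28 + 66)) = -80/(3*38) = -⅓*40/19 = -40/57 ≈ -0.70175)
t = -493637/171 (t = 3 - (85*102 - 40/57)/3 = 3 - (8670 - 40/57)/3 = 3 - ⅓*494150/57 = 3 - 494150/171 = -493637/171 ≈ -2886.8)
t + (-66155/(-20368) + 25816/(-95619)) = -493637/171 + (-66155/(-20368) + 25816/(-95619)) = -493637/171 + (-66155*(-1/20368) + 25816*(-1/95619)) = -493637/171 + (66155/20368 - 25816/95619) = -493637/171 + 5799854657/1947567792 = -16849118368301/5842703376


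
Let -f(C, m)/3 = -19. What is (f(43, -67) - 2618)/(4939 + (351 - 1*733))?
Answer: -2561/4557 ≈ -0.56199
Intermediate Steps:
f(C, m) = 57 (f(C, m) = -3*(-19) = 57)
(f(43, -67) - 2618)/(4939 + (351 - 1*733)) = (57 - 2618)/(4939 + (351 - 1*733)) = -2561/(4939 + (351 - 733)) = -2561/(4939 - 382) = -2561/4557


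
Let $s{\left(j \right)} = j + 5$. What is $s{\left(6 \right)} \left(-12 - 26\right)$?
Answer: $-418$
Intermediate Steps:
$s{\left(j \right)} = 5 + j$
$s{\left(6 \right)} \left(-12 - 26\right) = \left(5 + 6\right) \left(-12 - 26\right) = 11 \left(-38\right) = -418$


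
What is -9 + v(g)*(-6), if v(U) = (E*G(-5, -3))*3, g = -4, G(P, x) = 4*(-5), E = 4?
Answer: 1431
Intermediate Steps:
G(P, x) = -20
v(U) = -240 (v(U) = (4*(-20))*3 = -80*3 = -240)
-9 + v(g)*(-6) = -9 - 240*(-6) = -9 + 1440 = 1431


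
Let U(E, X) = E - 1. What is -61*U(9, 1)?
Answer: -488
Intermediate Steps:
U(E, X) = -1 + E
-61*U(9, 1) = -61*(-1 + 9) = -61*8 = -488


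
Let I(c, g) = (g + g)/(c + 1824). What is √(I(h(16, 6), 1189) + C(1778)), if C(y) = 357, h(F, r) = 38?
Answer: 2*√1584391/133 ≈ 18.928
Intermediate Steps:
I(c, g) = 2*g/(1824 + c) (I(c, g) = (2*g)/(1824 + c) = 2*g/(1824 + c))
√(I(h(16, 6), 1189) + C(1778)) = √(2*1189/(1824 + 38) + 357) = √(2*1189/1862 + 357) = √(2*1189*(1/1862) + 357) = √(1189/931 + 357) = √(333556/931) = 2*√1584391/133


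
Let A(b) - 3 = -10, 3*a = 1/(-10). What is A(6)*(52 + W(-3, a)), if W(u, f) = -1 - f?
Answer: -10717/30 ≈ -357.23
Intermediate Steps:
a = -1/30 (a = (1/3)/(-10) = (1/3)*(-1/10) = -1/30 ≈ -0.033333)
A(b) = -7 (A(b) = 3 - 10 = -7)
A(6)*(52 + W(-3, a)) = -7*(52 + (-1 - 1*(-1/30))) = -7*(52 + (-1 + 1/30)) = -7*(52 - 29/30) = -7*1531/30 = -10717/30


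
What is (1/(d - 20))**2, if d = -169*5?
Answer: 1/748225 ≈ 1.3365e-6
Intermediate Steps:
d = -845
(1/(d - 20))**2 = (1/(-845 - 20))**2 = (1/(-865))**2 = (-1/865)**2 = 1/748225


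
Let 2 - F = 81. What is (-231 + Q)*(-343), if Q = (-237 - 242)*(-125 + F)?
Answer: -33437355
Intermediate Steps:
F = -79 (F = 2 - 1*81 = 2 - 81 = -79)
Q = 97716 (Q = (-237 - 242)*(-125 - 79) = -479*(-204) = 97716)
(-231 + Q)*(-343) = (-231 + 97716)*(-343) = 97485*(-343) = -33437355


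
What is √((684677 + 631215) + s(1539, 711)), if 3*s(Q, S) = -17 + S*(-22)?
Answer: √11796051/3 ≈ 1144.8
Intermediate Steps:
s(Q, S) = -17/3 - 22*S/3 (s(Q, S) = (-17 + S*(-22))/3 = (-17 - 22*S)/3 = -17/3 - 22*S/3)
√((684677 + 631215) + s(1539, 711)) = √((684677 + 631215) + (-17/3 - 22/3*711)) = √(1315892 + (-17/3 - 5214)) = √(1315892 - 15659/3) = √(3932017/3) = √11796051/3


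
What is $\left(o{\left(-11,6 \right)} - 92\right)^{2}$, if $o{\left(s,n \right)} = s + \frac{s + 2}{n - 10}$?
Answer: $\frac{162409}{16} \approx 10151.0$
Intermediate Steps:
$o{\left(s,n \right)} = s + \frac{2 + s}{-10 + n}$
$\left(o{\left(-11,6 \right)} - 92\right)^{2} = \left(\frac{2 - -99 + 6 \left(-11\right)}{-10 + 6} - 92\right)^{2} = \left(\frac{2 + 99 - 66}{-4} - 92\right)^{2} = \left(\left(- \frac{1}{4}\right) 35 - 92\right)^{2} = \left(- \frac{35}{4} - 92\right)^{2} = \left(- \frac{403}{4}\right)^{2} = \frac{162409}{16}$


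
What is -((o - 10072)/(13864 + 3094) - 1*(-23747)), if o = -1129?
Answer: -402690425/16958 ≈ -23746.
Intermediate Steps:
-((o - 10072)/(13864 + 3094) - 1*(-23747)) = -((-1129 - 10072)/(13864 + 3094) - 1*(-23747)) = -(-11201/16958 + 23747) = -1*402690425/16958 = -402690425/16958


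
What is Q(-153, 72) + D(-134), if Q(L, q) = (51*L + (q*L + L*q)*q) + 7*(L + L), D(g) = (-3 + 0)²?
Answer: -1596240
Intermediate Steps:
D(g) = 9 (D(g) = (-3)² = 9)
Q(L, q) = 65*L + 2*L*q² (Q(L, q) = (51*L + (L*q + L*q)*q) + 7*(2*L) = (51*L + (2*L*q)*q) + 14*L = (51*L + 2*L*q²) + 14*L = 65*L + 2*L*q²)
Q(-153, 72) + D(-134) = -153*(65 + 2*72²) + 9 = -153*(65 + 2*5184) + 9 = -153*(65 + 10368) + 9 = -153*10433 + 9 = -1596249 + 9 = -1596240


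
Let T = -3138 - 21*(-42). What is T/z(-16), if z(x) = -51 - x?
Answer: 2256/35 ≈ 64.457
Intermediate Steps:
T = -2256 (T = -3138 + 882 = -2256)
T/z(-16) = -2256/(-51 - 1*(-16)) = -2256/(-51 + 16) = -2256/(-35) = -2256*(-1/35) = 2256/35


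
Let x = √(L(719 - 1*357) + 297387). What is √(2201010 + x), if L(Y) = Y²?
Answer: √(2201010 + √428431) ≈ 1483.8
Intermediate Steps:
x = √428431 (x = √((719 - 1*357)² + 297387) = √((719 - 357)² + 297387) = √(362² + 297387) = √(131044 + 297387) = √428431 ≈ 654.55)
√(2201010 + x) = √(2201010 + √428431)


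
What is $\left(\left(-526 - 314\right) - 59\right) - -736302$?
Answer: $735403$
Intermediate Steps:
$\left(\left(-526 - 314\right) - 59\right) - -736302 = \left(-840 - 59\right) + 736302 = -899 + 736302 = 735403$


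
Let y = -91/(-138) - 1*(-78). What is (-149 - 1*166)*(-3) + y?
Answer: 141265/138 ≈ 1023.7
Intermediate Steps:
y = 10855/138 (y = -91*(-1/138) + 78 = 91/138 + 78 = 10855/138 ≈ 78.659)
(-149 - 1*166)*(-3) + y = (-149 - 1*166)*(-3) + 10855/138 = (-149 - 166)*(-3) + 10855/138 = -315*(-3) + 10855/138 = 945 + 10855/138 = 141265/138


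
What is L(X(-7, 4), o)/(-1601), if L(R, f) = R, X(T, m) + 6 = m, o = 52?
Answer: 2/1601 ≈ 0.0012492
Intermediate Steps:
X(T, m) = -6 + m
L(X(-7, 4), o)/(-1601) = (-6 + 4)/(-1601) = -2*(-1/1601) = 2/1601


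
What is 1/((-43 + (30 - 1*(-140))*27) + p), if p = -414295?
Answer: -1/409748 ≈ -2.4405e-6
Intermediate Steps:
1/((-43 + (30 - 1*(-140))*27) + p) = 1/((-43 + (30 - 1*(-140))*27) - 414295) = 1/((-43 + (30 + 140)*27) - 414295) = 1/((-43 + 170*27) - 414295) = 1/((-43 + 4590) - 414295) = 1/(4547 - 414295) = 1/(-409748) = -1/409748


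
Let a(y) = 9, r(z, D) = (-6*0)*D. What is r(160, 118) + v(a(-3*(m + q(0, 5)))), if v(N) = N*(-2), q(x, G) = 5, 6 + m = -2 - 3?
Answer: -18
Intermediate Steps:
m = -11 (m = -6 + (-2 - 3) = -6 - 5 = -11)
r(z, D) = 0 (r(z, D) = 0*D = 0)
v(N) = -2*N
r(160, 118) + v(a(-3*(m + q(0, 5)))) = 0 - 2*9 = 0 - 18 = -18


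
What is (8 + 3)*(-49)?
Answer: -539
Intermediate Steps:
(8 + 3)*(-49) = 11*(-49) = -539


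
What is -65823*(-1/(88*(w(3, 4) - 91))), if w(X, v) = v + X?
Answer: -21941/2464 ≈ -8.9046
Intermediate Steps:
w(X, v) = X + v
-65823*(-1/(88*(w(3, 4) - 91))) = -65823*(-1/(88*((3 + 4) - 91))) = -65823*(-1/(88*(7 - 91))) = -65823/((-88*(-84))) = -65823/7392 = -65823*1/7392 = -21941/2464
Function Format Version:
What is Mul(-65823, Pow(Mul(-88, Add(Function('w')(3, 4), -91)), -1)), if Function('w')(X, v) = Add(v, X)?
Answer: Rational(-21941, 2464) ≈ -8.9046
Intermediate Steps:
Function('w')(X, v) = Add(X, v)
Mul(-65823, Pow(Mul(-88, Add(Function('w')(3, 4), -91)), -1)) = Mul(-65823, Pow(Mul(-88, Add(Add(3, 4), -91)), -1)) = Mul(-65823, Pow(Mul(-88, Add(7, -91)), -1)) = Mul(-65823, Pow(Mul(-88, -84), -1)) = Mul(-65823, Pow(7392, -1)) = Mul(-65823, Rational(1, 7392)) = Rational(-21941, 2464)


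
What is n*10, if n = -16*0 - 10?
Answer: -100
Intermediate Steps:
n = -10 (n = 0 - 10 = -10)
n*10 = -10*10 = -100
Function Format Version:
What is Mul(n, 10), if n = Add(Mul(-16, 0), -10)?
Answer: -100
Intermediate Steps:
n = -10 (n = Add(0, -10) = -10)
Mul(n, 10) = Mul(-10, 10) = -100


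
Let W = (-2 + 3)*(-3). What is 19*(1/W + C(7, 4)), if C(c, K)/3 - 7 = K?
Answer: 1862/3 ≈ 620.67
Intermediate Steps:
C(c, K) = 21 + 3*K
W = -3 (W = 1*(-3) = -3)
19*(1/W + C(7, 4)) = 19*(1/(-3) + (21 + 3*4)) = 19*(-⅓ + (21 + 12)) = 19*(-⅓ + 33) = 19*(98/3) = 1862/3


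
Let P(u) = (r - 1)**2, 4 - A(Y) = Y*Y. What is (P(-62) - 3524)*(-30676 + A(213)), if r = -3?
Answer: 266751828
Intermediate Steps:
A(Y) = 4 - Y**2 (A(Y) = 4 - Y*Y = 4 - Y**2)
P(u) = 16 (P(u) = (-3 - 1)**2 = (-4)**2 = 16)
(P(-62) - 3524)*(-30676 + A(213)) = (16 - 3524)*(-30676 + (4 - 1*213**2)) = -3508*(-30676 + (4 - 1*45369)) = -3508*(-30676 + (4 - 45369)) = -3508*(-30676 - 45365) = -3508*(-76041) = 266751828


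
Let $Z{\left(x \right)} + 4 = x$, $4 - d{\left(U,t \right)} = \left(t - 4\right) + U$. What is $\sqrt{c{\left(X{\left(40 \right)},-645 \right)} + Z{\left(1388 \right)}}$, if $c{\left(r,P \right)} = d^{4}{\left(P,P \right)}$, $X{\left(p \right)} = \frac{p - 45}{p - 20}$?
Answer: $10 \sqrt{28385645198} \approx 1.6848 \cdot 10^{6}$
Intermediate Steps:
$X{\left(p \right)} = \frac{-45 + p}{-20 + p}$
$d{\left(U,t \right)} = 8 - U - t$ ($d{\left(U,t \right)} = 4 - \left(\left(t - 4\right) + U\right) = 4 - \left(\left(-4 + t\right) + U\right) = 4 - \left(-4 + U + t\right) = 8 - U - t$)
$c{\left(r,P \right)} = \left(8 - 2 P\right)^{4}$ ($c{\left(r,P \right)} = \left(8 - P - P\right)^{4} = \left(8 - 2 P\right)^{4}$)
$Z{\left(x \right)} = -4 + x$
$\sqrt{c{\left(X{\left(40 \right)},-645 \right)} + Z{\left(1388 \right)}} = \sqrt{16 \left(-4 - 645\right)^{4} + \left(-4 + 1388\right)} = \sqrt{16 \left(-649\right)^{4} + 1384} = \sqrt{16 \cdot 177410282401 + 1384} = \sqrt{2838564518416 + 1384} = \sqrt{2838564519800} = 10 \sqrt{28385645198}$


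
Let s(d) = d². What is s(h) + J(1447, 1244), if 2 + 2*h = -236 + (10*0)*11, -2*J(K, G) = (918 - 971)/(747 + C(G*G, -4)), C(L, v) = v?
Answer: 21043299/1486 ≈ 14161.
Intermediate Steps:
J(K, G) = 53/1486 (J(K, G) = -(918 - 971)/(2*(747 - 4)) = -(-53)/(2*743) = -½*(-53/743) = 53/1486)
h = -119 (h = -1 + (-236 + (10*0)*11)/2 = -1 + (-236 + 0*11)/2 = -1 + (-236 + 0)/2 = -1 + (½)*(-236) = -1 - 118 = -119)
s(h) + J(1447, 1244) = (-119)² + 53/1486 = 14161 + 53/1486 = 21043299/1486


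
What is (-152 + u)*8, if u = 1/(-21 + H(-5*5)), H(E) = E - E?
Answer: -25544/21 ≈ -1216.4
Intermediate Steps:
H(E) = 0
u = -1/21 (u = 1/(-21 + 0) = 1/(-21) = -1/21 ≈ -0.047619)
(-152 + u)*8 = (-152 - 1/21)*8 = -3193/21*8 = -25544/21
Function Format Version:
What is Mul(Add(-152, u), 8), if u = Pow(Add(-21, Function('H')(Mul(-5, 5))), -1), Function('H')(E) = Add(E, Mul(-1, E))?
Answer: Rational(-25544, 21) ≈ -1216.4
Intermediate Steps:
Function('H')(E) = 0
u = Rational(-1, 21) (u = Pow(Add(-21, 0), -1) = Pow(-21, -1) = Rational(-1, 21) ≈ -0.047619)
Mul(Add(-152, u), 8) = Mul(Add(-152, Rational(-1, 21)), 8) = Mul(Rational(-3193, 21), 8) = Rational(-25544, 21)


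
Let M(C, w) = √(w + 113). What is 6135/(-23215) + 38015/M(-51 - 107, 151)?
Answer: -1227/4643 + 38015*√66/132 ≈ 2339.4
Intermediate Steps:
M(C, w) = √(113 + w)
6135/(-23215) + 38015/M(-51 - 107, 151) = 6135/(-23215) + 38015/(√(113 + 151)) = 6135*(-1/23215) + 38015/(√264) = -1227/4643 + 38015/((2*√66)) = -1227/4643 + 38015*(√66/132) = -1227/4643 + 38015*√66/132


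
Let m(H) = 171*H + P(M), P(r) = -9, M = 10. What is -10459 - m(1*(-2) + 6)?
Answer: -11134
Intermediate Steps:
m(H) = -9 + 171*H (m(H) = 171*H - 9 = -9 + 171*H)
-10459 - m(1*(-2) + 6) = -10459 - (-9 + 171*(1*(-2) + 6)) = -10459 - (-9 + 171*(-2 + 6)) = -10459 - (-9 + 171*4) = -10459 - (-9 + 684) = -10459 - 1*675 = -10459 - 675 = -11134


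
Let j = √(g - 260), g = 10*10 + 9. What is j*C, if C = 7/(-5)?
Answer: -7*I*√151/5 ≈ -17.203*I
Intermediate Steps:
g = 109 (g = 100 + 9 = 109)
C = -7/5 (C = 7*(-⅕) = -7/5 ≈ -1.4000)
j = I*√151 (j = √(109 - 260) = √(-151) = I*√151 ≈ 12.288*I)
j*C = (I*√151)*(-7/5) = -7*I*√151/5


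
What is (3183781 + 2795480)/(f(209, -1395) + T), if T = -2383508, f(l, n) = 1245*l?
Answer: -5979261/2123303 ≈ -2.8160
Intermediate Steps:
(3183781 + 2795480)/(f(209, -1395) + T) = (3183781 + 2795480)/(1245*209 - 2383508) = 5979261/(260205 - 2383508) = 5979261/(-2123303) = 5979261*(-1/2123303) = -5979261/2123303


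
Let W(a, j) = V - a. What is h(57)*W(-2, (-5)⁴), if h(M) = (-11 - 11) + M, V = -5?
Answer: -105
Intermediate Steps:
h(M) = -22 + M
W(a, j) = -5 - a
h(57)*W(-2, (-5)⁴) = (-22 + 57)*(-5 - 1*(-2)) = 35*(-5 + 2) = 35*(-3) = -105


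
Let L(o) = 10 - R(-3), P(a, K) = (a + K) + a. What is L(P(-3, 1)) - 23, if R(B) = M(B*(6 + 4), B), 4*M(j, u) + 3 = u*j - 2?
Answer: -137/4 ≈ -34.250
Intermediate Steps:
P(a, K) = K + 2*a (P(a, K) = (K + a) + a = K + 2*a)
M(j, u) = -5/4 + j*u/4 (M(j, u) = -¾ + (u*j - 2)/4 = -¾ + (j*u - 2)/4 = -¾ + (-2 + j*u)/4 = -¾ + (-½ + j*u/4) = -5/4 + j*u/4)
R(B) = -5/4 + 5*B²/2 (R(B) = -5/4 + (B*(6 + 4))*B/4 = -5/4 + (B*10)*B/4 = -5/4 + (10*B)*B/4 = -5/4 + 5*B²/2)
L(o) = -45/4 (L(o) = 10 - (-5/4 + (5/2)*(-3)²) = 10 - (-5/4 + (5/2)*9) = 10 - (-5/4 + 45/2) = 10 - 1*85/4 = 10 - 85/4 = -45/4)
L(P(-3, 1)) - 23 = -45/4 - 23 = -137/4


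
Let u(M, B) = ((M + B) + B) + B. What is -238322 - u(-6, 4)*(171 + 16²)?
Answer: -240884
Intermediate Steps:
u(M, B) = M + 3*B (u(M, B) = ((B + M) + B) + B = (M + 2*B) + B = M + 3*B)
-238322 - u(-6, 4)*(171 + 16²) = -238322 - (-6 + 3*4)*(171 + 16²) = -238322 - (-6 + 12)*(171 + 256) = -238322 - 6*427 = -238322 - 1*2562 = -238322 - 2562 = -240884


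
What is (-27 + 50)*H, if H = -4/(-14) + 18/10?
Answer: 1679/35 ≈ 47.971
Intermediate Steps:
H = 73/35 (H = -4*(-1/14) + 18*(⅒) = 2/7 + 9/5 = 73/35 ≈ 2.0857)
(-27 + 50)*H = (-27 + 50)*(73/35) = 23*(73/35) = 1679/35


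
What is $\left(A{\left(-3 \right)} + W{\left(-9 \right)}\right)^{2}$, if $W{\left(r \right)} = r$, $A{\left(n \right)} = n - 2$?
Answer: $196$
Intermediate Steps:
$A{\left(n \right)} = -2 + n$ ($A{\left(n \right)} = n - 2 = -2 + n$)
$\left(A{\left(-3 \right)} + W{\left(-9 \right)}\right)^{2} = \left(\left(-2 - 3\right) - 9\right)^{2} = \left(-5 - 9\right)^{2} = \left(-14\right)^{2} = 196$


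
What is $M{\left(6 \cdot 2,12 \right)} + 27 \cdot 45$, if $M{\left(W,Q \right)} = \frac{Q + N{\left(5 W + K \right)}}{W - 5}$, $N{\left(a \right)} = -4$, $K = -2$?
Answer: $\frac{8513}{7} \approx 1216.1$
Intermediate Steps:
$M{\left(W,Q \right)} = \frac{-4 + Q}{-5 + W}$ ($M{\left(W,Q \right)} = \frac{Q - 4}{W - 5} = \frac{-4 + Q}{-5 + W}$)
$M{\left(6 \cdot 2,12 \right)} + 27 \cdot 45 = \frac{-4 + 12}{-5 + 6 \cdot 2} + 27 \cdot 45 = \frac{1}{-5 + 12} \cdot 8 + 1215 = \frac{1}{7} \cdot 8 + 1215 = \frac{8}{7} + 1215 = \frac{8513}{7}$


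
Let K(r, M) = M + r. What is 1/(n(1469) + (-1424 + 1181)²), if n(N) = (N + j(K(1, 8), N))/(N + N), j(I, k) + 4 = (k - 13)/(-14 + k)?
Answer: 4274790/252424207741 ≈ 1.6935e-5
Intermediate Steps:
j(I, k) = -4 + (-13 + k)/(-14 + k) (j(I, k) = -4 + (k - 13)/(-14 + k) = -4 + (-13 + k)/(-14 + k))
n(N) = (N + (43 - 3*N)/(-14 + N))/(2*N) (n(N) = (N + (43 - 3*N)/(-14 + N))/(N + N) = (N + (43 - 3*N)/(-14 + N))/((2*N)) = (N + (43 - 3*N)/(-14 + N))*(1/(2*N)) = (N + (43 - 3*N)/(-14 + N))/(2*N))
1/(n(1469) + (-1424 + 1181)²) = 1/((½)*(43 + 1469² - 17*1469)/(1469*(-14 + 1469)) + (-1424 + 1181)²) = 1/((½)*(1/1469)*(43 + 2157961 - 24973)/1455 + (-243)²) = 1/((½)*(1/1469)*(1/1455)*2133031 + 59049) = 1/(2133031/4274790 + 59049) = 1/(252424207741/4274790) = 4274790/252424207741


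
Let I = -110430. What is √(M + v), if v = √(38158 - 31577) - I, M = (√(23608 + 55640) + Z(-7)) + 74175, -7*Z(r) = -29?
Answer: √(9045848 + 49*√6581 + 196*√4953)/7 ≈ 430.08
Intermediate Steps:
Z(r) = 29/7 (Z(r) = -⅐*(-29) = 29/7)
M = 519254/7 + 4*√4953 (M = (√(23608 + 55640) + 29/7) + 74175 = (√79248 + 29/7) + 74175 = (4*√4953 + 29/7) + 74175 = (29/7 + 4*√4953) + 74175 = 519254/7 + 4*√4953 ≈ 74461.)
v = 110430 + √6581 (v = √(38158 - 31577) - 1*(-110430) = √6581 + 110430 = 110430 + √6581 ≈ 1.1051e+5)
√(M + v) = √((519254/7 + 4*√4953) + (110430 + √6581)) = √(1292264/7 + √6581 + 4*√4953)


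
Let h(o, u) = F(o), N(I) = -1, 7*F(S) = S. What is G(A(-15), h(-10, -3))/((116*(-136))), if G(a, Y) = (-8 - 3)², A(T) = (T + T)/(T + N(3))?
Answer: -121/15776 ≈ -0.0076699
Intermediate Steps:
F(S) = S/7
h(o, u) = o/7
A(T) = 2*T/(-1 + T) (A(T) = (T + T)/(T - 1) = (2*T)/(-1 + T) = 2*T/(-1 + T))
G(a, Y) = 121 (G(a, Y) = (-11)² = 121)
G(A(-15), h(-10, -3))/((116*(-136))) = 121/((116*(-136))) = 121/(-15776) = 121*(-1/15776) = -121/15776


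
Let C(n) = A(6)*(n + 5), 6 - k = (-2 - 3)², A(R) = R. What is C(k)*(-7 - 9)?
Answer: 1344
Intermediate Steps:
k = -19 (k = 6 - (-2 - 3)² = 6 - 1*(-5)² = 6 - 1*25 = 6 - 25 = -19)
C(n) = 30 + 6*n (C(n) = 6*(n + 5) = 6*(5 + n) = 30 + 6*n)
C(k)*(-7 - 9) = (30 + 6*(-19))*(-7 - 9) = (30 - 114)*(-16) = -84*(-16) = 1344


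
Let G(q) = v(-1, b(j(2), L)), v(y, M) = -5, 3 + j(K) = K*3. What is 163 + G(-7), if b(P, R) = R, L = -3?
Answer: 158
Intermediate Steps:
j(K) = -3 + 3*K (j(K) = -3 + K*3 = -3 + 3*K)
G(q) = -5
163 + G(-7) = 163 - 5 = 158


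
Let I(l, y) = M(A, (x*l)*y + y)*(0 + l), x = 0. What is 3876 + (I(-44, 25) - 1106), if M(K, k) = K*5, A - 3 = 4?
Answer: 1230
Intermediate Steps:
A = 7 (A = 3 + 4 = 7)
M(K, k) = 5*K
I(l, y) = 35*l (I(l, y) = (5*7)*(0 + l) = 35*l)
3876 + (I(-44, 25) - 1106) = 3876 + (35*(-44) - 1106) = 3876 + (-1540 - 1106) = 3876 - 2646 = 1230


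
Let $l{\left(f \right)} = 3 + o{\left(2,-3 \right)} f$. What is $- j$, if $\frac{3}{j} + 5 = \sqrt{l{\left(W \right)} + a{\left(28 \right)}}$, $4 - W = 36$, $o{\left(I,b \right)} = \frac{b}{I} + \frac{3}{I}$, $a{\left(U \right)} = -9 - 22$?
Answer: $\frac{15}{53} + \frac{6 i \sqrt{7}}{53} \approx 0.28302 + 0.29952 i$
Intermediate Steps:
$a{\left(U \right)} = -31$ ($a{\left(U \right)} = -9 - 22 = -31$)
$o{\left(I,b \right)} = \frac{3}{I} + \frac{b}{I}$
$W = -32$ ($W = 4 - 36 = -32$)
$l{\left(f \right)} = 3$ ($l{\left(f \right)} = 3 + \frac{3 - 3}{2} f = 3 + \frac{1}{2} \cdot 0 f = 3 + 0 f = 3 + 0 = 3$)
$j = \frac{3}{-5 + 2 i \sqrt{7}}$ ($j = \frac{3}{-5 + \sqrt{3 - 31}} = \frac{3}{-5 + \sqrt{-28}} = \frac{3}{-5 + 2 i \sqrt{7}} \approx -0.28302 - 0.29952 i$)
$- j = - (- \frac{15}{53} - \frac{6 i \sqrt{7}}{53}) = \frac{15}{53} + \frac{6 i \sqrt{7}}{53}$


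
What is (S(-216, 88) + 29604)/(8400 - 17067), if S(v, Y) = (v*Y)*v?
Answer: -1378444/2889 ≈ -477.14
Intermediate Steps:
S(v, Y) = Y*v² (S(v, Y) = (Y*v)*v = Y*v²)
(S(-216, 88) + 29604)/(8400 - 17067) = (88*(-216)² + 29604)/(8400 - 17067) = (88*46656 + 29604)/(-8667) = (4105728 + 29604)*(-1/8667) = 4135332*(-1/8667) = -1378444/2889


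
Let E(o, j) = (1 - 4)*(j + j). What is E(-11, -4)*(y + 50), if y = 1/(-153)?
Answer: 61192/51 ≈ 1199.8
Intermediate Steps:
E(o, j) = -6*j
y = -1/153 ≈ -0.0065359
E(-11, -4)*(y + 50) = (-6*(-4))*(-1/153 + 50) = 24*(7649/153) = 61192/51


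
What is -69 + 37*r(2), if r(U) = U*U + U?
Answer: 153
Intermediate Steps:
r(U) = U + U² (r(U) = U² + U = U + U²)
-69 + 37*r(2) = -69 + 37*(2*(1 + 2)) = -69 + 37*(2*3) = -69 + 37*6 = -69 + 222 = 153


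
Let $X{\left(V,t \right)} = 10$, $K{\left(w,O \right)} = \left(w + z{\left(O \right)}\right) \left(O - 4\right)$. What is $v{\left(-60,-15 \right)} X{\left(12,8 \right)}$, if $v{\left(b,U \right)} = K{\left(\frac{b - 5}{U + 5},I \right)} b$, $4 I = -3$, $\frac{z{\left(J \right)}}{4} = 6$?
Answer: $86925$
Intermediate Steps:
$z{\left(J \right)} = 24$ ($z{\left(J \right)} = 4 \cdot 6 = 24$)
$I = - \frac{3}{4}$ ($I = \frac{1}{4} \left(-3\right) = - \frac{3}{4} \approx -0.75$)
$K{\left(w,O \right)} = \left(-4 + O\right) \left(24 + w\right)$ ($K{\left(w,O \right)} = \left(w + 24\right) \left(O - 4\right) = \left(24 + w\right) \left(-4 + O\right) = \left(-4 + O\right) \left(24 + w\right)$)
$v{\left(b,U \right)} = b \left(-114 - \frac{19 \left(-5 + b\right)}{4 \left(5 + U\right)}\right)$ ($v{\left(b,U \right)} = \left(-96 - 4 \frac{b - 5}{U + 5} + 24 \left(- \frac{3}{4}\right) - \frac{3 \frac{b - 5}{U + 5}}{4}\right) b = \left(-96 - 4 \frac{-5 + b}{5 + U} - 18 - \frac{3 \frac{-5 + b}{5 + U}}{4}\right) b = \left(-96 - \frac{4 \left(-5 + b\right)}{5 + U} - 18 - \frac{3 \left(-5 + b\right)}{4 \left(5 + U\right)}\right) b = \left(-114 - \frac{19 \left(-5 + b\right)}{4 \left(5 + U\right)}\right) b = b \left(-114 - \frac{19 \left(-5 + b\right)}{4 \left(5 + U\right)}\right)$)
$v{\left(-60,-15 \right)} X{\left(12,8 \right)} = \left(-19\right) \left(-60\right) \frac{1}{20 + 4 \left(-15\right)} \left(115 - 60 + 24 \left(-15\right)\right) 10 = \left(-19\right) \left(-60\right) \frac{1}{20 - 60} \left(115 - 60 - 360\right) 10 = \left(-19\right) \left(-60\right) \frac{1}{-40} \left(-305\right) 10 = \left(-19\right) \left(-60\right) \left(- \frac{1}{40}\right) \left(-305\right) 10 = \frac{17385}{2} \cdot 10 = 86925$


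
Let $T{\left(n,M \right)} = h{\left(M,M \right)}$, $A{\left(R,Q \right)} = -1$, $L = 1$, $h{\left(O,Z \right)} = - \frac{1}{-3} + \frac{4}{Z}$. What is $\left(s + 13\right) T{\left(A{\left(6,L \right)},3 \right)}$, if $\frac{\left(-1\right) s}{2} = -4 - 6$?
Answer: $55$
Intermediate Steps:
$h{\left(O,Z \right)} = \frac{1}{3} + \frac{4}{Z}$ ($h{\left(O,Z \right)} = \left(-1\right) \left(- \frac{1}{3}\right) + \frac{4}{Z} = \frac{1}{3} + \frac{4}{Z}$)
$s = 20$ ($s = - 2 \left(-4 - 6\right) = \left(-2\right) \left(-10\right) = 20$)
$T{\left(n,M \right)} = \frac{12 + M}{3 M}$
$\left(s + 13\right) T{\left(A{\left(6,L \right)},3 \right)} = \left(20 + 13\right) \frac{12 + 3}{3 \cdot 3} = 33 \cdot \frac{1}{3} \cdot \frac{1}{3} \cdot 15 = 33 \cdot \frac{5}{3} = 55$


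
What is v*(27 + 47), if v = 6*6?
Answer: 2664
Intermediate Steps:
v = 36
v*(27 + 47) = 36*(27 + 47) = 36*74 = 2664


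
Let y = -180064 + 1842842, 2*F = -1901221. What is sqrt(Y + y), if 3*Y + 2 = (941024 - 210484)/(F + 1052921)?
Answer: 2*sqrt(17405044240597291)/204621 ≈ 1289.5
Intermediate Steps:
F = -1901221/2 (F = (1/2)*(-1901221) = -1901221/2 ≈ -9.5061e+5)
y = 1662778
Y = 1051838/613863 (Y = -2/3 + ((941024 - 210484)/(-1901221/2 + 1052921))/3 = -2/3 + (730540/(204621/2))/3 = -2/3 + (730540*(2/204621))/3 = -2/3 + (1/3)*(1461080/204621) = -2/3 + 1461080/613863 = 1051838/613863 ≈ 1.7135)
sqrt(Y + y) = sqrt(1051838/613863 + 1662778) = sqrt(1020718943252/613863) = 2*sqrt(17405044240597291)/204621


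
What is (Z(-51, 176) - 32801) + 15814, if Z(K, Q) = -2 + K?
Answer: -17040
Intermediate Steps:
(Z(-51, 176) - 32801) + 15814 = ((-2 - 51) - 32801) + 15814 = (-53 - 32801) + 15814 = -32854 + 15814 = -17040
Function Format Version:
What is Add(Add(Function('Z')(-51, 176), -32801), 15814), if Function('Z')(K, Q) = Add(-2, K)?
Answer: -17040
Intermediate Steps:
Add(Add(Function('Z')(-51, 176), -32801), 15814) = Add(Add(Add(-2, -51), -32801), 15814) = Add(Add(-53, -32801), 15814) = Add(-32854, 15814) = -17040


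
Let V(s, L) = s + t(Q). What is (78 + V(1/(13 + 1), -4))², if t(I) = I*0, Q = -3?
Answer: 1194649/196 ≈ 6095.1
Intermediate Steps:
t(I) = 0
V(s, L) = s (V(s, L) = s + 0 = s)
(78 + V(1/(13 + 1), -4))² = (78 + 1/(13 + 1))² = (78 + 1/14)² = (1093/14)² = 1194649/196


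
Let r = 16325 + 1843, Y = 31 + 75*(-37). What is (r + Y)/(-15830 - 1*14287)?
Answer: -15424/30117 ≈ -0.51214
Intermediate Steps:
Y = -2744 (Y = 31 - 2775 = -2744)
r = 18168
(r + Y)/(-15830 - 1*14287) = (18168 - 2744)/(-15830 - 1*14287) = 15424/(-15830 - 14287) = 15424/(-30117) = 15424*(-1/30117) = -15424/30117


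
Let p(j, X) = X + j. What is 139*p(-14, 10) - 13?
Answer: -569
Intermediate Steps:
139*p(-14, 10) - 13 = 139*(10 - 14) - 13 = 139*(-4) - 13 = -556 - 13 = -569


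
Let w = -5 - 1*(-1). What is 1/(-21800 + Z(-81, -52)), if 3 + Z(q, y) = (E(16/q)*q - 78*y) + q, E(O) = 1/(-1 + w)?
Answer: -5/89059 ≈ -5.6143e-5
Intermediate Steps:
w = -4 (w = -5 + 1 = -4)
E(O) = -⅕ (E(O) = 1/(-1 - 4) = 1/(-5) = -⅕)
Z(q, y) = -3 - 78*y + 4*q/5 (Z(q, y) = -3 + ((-q/5 - 78*y) + q) = -3 + ((-78*y - q/5) + q) = -3 + (-78*y + 4*q/5) = -3 - 78*y + 4*q/5)
1/(-21800 + Z(-81, -52)) = 1/(-21800 + (-3 - 78*(-52) + (⅘)*(-81))) = 1/(-21800 + (-3 + 4056 - 324/5)) = 1/(-21800 + 19941/5) = 1/(-89059/5) = -5/89059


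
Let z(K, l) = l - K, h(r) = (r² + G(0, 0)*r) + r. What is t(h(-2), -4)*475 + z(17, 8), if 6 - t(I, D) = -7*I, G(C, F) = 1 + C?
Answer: 2841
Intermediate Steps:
h(r) = r² + 2*r (h(r) = (r² + (1 + 0)*r) + r = (r² + 1*r) + r = (r² + r) + r = (r + r²) + r = r² + 2*r)
t(I, D) = 6 + 7*I (t(I, D) = 6 - (-7)*I = 6 + 7*I)
t(h(-2), -4)*475 + z(17, 8) = (6 + 7*(-2*(2 - 2)))*475 + (8 - 1*17) = (6 + 7*(-2*0))*475 + (8 - 17) = (6 + 7*0)*475 - 9 = (6 + 0)*475 - 9 = 6*475 - 9 = 2850 - 9 = 2841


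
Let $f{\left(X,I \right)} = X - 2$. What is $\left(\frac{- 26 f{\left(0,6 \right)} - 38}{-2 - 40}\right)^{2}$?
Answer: $\frac{1}{9} \approx 0.11111$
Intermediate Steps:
$f{\left(X,I \right)} = -2 + X$ ($f{\left(X,I \right)} = X - 2 = -2 + X$)
$\left(\frac{- 26 f{\left(0,6 \right)} - 38}{-2 - 40}\right)^{2} = \left(\frac{- 26 \left(-2 + 0\right) - 38}{-2 - 40}\right)^{2} = \left(\frac{\left(-26\right) \left(-2\right) - 38}{-42}\right)^{2} = \left(\left(52 - 38\right) \left(- \frac{1}{42}\right)\right)^{2} = \left(14 \left(- \frac{1}{42}\right)\right)^{2} = \left(- \frac{1}{3}\right)^{2} = \frac{1}{9}$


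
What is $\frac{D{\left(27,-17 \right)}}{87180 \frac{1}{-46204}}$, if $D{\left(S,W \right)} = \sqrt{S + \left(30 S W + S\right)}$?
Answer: $- \frac{23102 i \sqrt{381}}{7265} \approx - 62.069 i$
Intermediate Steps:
$D{\left(S,W \right)} = \sqrt{2 S + 30 S W}$ ($D{\left(S,W \right)} = \sqrt{S + \left(30 S W + S\right)} = \sqrt{S + \left(S + 30 S W\right)} = \sqrt{2 S + 30 S W}$)
$\frac{D{\left(27,-17 \right)}}{87180 \frac{1}{-46204}} = \frac{\sqrt{2} \sqrt{27 \left(1 + 15 \left(-17\right)\right)}}{87180 \frac{1}{-46204}} = \frac{\sqrt{2} \sqrt{27 \left(1 - 255\right)}}{87180 \left(- \frac{1}{46204}\right)} = \frac{\sqrt{2} \sqrt{27 \left(-254\right)}}{- \frac{21795}{11551}} = \sqrt{2} \sqrt{-6858} \left(- \frac{11551}{21795}\right) = \sqrt{2} \cdot 3 i \sqrt{762} \left(- \frac{11551}{21795}\right) = 6 i \sqrt{381} \left(- \frac{11551}{21795}\right) = - \frac{23102 i \sqrt{381}}{7265}$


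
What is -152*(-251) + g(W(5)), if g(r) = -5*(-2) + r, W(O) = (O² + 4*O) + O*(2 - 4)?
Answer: 38197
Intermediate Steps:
W(O) = O² + 2*O (W(O) = (O² + 4*O) + O*(-2) = (O² + 4*O) - 2*O = O² + 2*O)
g(r) = 10 + r
-152*(-251) + g(W(5)) = -152*(-251) + (10 + 5*(2 + 5)) = 38152 + (10 + 5*7) = 38152 + (10 + 35) = 38152 + 45 = 38197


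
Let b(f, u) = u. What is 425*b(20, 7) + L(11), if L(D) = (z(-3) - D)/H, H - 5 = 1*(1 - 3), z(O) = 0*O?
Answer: 8914/3 ≈ 2971.3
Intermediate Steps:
z(O) = 0
H = 3 (H = 5 + 1*(1 - 3) = 5 + 1*(-2) = 5 - 2 = 3)
L(D) = -D/3 (L(D) = (0 - D)/3 = -D*(⅓) = -D/3)
425*b(20, 7) + L(11) = 425*7 - ⅓*11 = 2975 - 11/3 = 8914/3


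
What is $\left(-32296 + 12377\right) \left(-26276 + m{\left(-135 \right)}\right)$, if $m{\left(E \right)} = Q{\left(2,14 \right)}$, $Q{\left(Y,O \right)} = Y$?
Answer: $523351806$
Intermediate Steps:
$m{\left(E \right)} = 2$
$\left(-32296 + 12377\right) \left(-26276 + m{\left(-135 \right)}\right) = \left(-32296 + 12377\right) \left(-26276 + 2\right) = \left(-19919\right) \left(-26274\right) = 523351806$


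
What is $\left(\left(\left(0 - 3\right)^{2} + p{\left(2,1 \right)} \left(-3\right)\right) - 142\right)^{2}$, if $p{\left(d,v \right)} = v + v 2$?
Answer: $20164$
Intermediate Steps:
$p{\left(d,v \right)} = 3 v$ ($p{\left(d,v \right)} = v + 2 v = 3 v$)
$\left(\left(\left(0 - 3\right)^{2} + p{\left(2,1 \right)} \left(-3\right)\right) - 142\right)^{2} = \left(\left(\left(0 - 3\right)^{2} + 3 \cdot 1 \left(-3\right)\right) - 142\right)^{2} = \left(\left(\left(-3\right)^{2} + 3 \left(-3\right)\right) - 142\right)^{2} = \left(\left(9 - 9\right) - 142\right)^{2} = \left(0 - 142\right)^{2} = \left(-142\right)^{2} = 20164$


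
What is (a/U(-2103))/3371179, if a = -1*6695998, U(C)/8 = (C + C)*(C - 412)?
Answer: -3347999/142642539472440 ≈ -2.3471e-8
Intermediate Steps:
U(C) = 16*C*(-412 + C) (U(C) = 8*((C + C)*(C - 412)) = 8*((2*C)*(-412 + C)) = 8*(2*C*(-412 + C)) = 16*C*(-412 + C))
a = -6695998
(a/U(-2103))/3371179 = -6695998*(-1/(33648*(-412 - 2103)))/3371179 = -6695998/(16*(-2103)*(-2515))*(1/3371179) = -6695998/84624720*(1/3371179) = -6695998*1/84624720*(1/3371179) = -3347999/42312360*1/3371179 = -3347999/142642539472440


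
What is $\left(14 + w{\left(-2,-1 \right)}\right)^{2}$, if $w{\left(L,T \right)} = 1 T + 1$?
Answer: $196$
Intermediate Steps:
$w{\left(L,T \right)} = 1 + T$ ($w{\left(L,T \right)} = T + 1 = 1 + T$)
$\left(14 + w{\left(-2,-1 \right)}\right)^{2} = \left(14 + \left(1 - 1\right)\right)^{2} = \left(14 + 0\right)^{2} = 14^{2} = 196$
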